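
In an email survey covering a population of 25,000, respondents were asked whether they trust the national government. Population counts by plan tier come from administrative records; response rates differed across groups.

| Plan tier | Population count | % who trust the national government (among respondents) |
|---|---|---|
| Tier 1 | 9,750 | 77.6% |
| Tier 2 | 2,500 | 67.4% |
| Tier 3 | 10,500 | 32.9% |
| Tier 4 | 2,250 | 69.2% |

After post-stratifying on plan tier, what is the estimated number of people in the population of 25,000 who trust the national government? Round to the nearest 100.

Apply each group's respondent rate to its population count:
  Tier 1: 9,750 × 77.6% = 7566
  Tier 2: 2,500 × 67.4% = 1685
  Tier 3: 10,500 × 32.9% = 3454.5
  Tier 4: 2,250 × 69.2% = 1557
Estimated total = 14262.5 → 14,300.

14,300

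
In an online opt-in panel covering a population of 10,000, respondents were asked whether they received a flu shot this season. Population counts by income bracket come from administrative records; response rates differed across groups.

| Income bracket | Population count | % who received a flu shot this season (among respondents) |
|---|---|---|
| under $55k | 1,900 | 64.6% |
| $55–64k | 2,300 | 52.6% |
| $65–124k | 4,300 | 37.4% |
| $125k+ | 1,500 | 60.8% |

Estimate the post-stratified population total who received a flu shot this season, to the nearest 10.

Each cell contributes its population count × the respondent rate:
  under $55k: 1,900 × 64.6% = 1227.4
  $55–64k: 2,300 × 52.6% = 1209.8
  $65–124k: 4,300 × 37.4% = 1608.2
  $125k+: 1,500 × 60.8% = 912
Estimated total = 4957.4 → 4,960.

4,960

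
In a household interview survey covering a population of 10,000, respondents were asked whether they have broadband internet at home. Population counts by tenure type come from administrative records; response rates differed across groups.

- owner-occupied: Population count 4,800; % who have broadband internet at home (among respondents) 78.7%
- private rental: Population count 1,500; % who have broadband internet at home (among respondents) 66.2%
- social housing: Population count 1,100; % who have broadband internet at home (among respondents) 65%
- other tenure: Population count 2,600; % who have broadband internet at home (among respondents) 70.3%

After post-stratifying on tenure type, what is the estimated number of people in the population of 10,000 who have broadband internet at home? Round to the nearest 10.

Estimated count per cell = population count × respondent percentage:
  owner-occupied: 4,800 × 78.7% = 3777.6
  private rental: 1,500 × 66.2% = 993
  social housing: 1,100 × 65% = 715
  other tenure: 2,600 × 70.3% = 1827.8
Estimated total = 7313.4 → 7,310.

7,310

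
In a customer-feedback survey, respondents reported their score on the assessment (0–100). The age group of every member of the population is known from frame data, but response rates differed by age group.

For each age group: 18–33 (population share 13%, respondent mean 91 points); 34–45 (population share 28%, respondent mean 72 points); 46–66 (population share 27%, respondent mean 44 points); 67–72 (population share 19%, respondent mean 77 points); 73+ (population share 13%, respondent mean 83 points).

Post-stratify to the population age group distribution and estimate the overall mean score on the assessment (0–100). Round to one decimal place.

69.3

Post-stratification weights by population share, not respondent share:
  18–33: 0.13 × 91 = 11.83
  34–45: 0.28 × 72 = 20.16
  46–66: 0.27 × 44 = 11.88
  67–72: 0.19 × 77 = 14.63
  73+: 0.13 × 83 = 10.79
Post-stratified estimate = 69.29 → 69.3.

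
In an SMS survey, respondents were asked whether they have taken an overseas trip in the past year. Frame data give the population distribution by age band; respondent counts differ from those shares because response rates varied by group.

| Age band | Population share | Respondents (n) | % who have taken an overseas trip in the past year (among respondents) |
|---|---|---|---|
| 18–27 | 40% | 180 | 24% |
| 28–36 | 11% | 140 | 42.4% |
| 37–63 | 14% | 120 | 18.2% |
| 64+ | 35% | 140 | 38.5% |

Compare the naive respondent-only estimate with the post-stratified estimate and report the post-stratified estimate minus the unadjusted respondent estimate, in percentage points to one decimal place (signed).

Without adjustment, the pooled respondent share is:
  (180/580)×24 + (140/580)×42.4 + (120/580)×18.2 + (140/580)×38.5 = 30.7414%
Post-stratifying to population shares instead:
  0.4×24 + 0.11×42.4 + 0.14×18.2 + 0.35×38.5 = 30.287%
Difference = 30.287 − 30.7414 = -0.4544 pp.

-0.5 percentage points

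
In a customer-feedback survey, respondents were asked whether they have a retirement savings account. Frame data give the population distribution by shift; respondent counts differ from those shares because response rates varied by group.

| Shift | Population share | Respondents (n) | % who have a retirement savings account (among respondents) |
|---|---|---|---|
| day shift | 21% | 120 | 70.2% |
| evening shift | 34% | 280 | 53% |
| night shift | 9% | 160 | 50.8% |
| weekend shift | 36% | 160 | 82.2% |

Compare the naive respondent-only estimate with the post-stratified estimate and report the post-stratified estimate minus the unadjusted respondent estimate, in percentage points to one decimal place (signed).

Without adjustment, the pooled respondent share is:
  (120/720)×70.2 + (280/720)×53 + (160/720)×50.8 + (160/720)×82.2 = 61.8667%
Post-stratified estimate weights by population shares:
  0.21×70.2 + 0.34×53 + 0.09×50.8 + 0.36×82.2 = 66.926%
Difference = 66.926 − 61.8667 = 5.0593 pp.

+5.1 percentage points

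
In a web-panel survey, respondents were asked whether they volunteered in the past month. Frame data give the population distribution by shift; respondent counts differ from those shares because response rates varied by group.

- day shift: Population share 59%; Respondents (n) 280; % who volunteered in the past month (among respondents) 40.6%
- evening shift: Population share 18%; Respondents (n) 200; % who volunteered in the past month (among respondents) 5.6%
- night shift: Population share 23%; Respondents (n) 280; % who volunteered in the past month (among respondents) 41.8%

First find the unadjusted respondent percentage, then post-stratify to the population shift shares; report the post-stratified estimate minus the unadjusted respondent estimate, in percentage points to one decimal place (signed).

Unadjusted (pooled respondent) estimate weights by respondent counts:
  (280/760)×40.6 + (200/760)×5.6 + (280/760)×41.8 = 31.8316%
Post-stratifying to population shares instead:
  0.59×40.6 + 0.18×5.6 + 0.23×41.8 = 34.576%
Difference = 34.576 − 31.8316 = 2.7444 pp.

+2.7 percentage points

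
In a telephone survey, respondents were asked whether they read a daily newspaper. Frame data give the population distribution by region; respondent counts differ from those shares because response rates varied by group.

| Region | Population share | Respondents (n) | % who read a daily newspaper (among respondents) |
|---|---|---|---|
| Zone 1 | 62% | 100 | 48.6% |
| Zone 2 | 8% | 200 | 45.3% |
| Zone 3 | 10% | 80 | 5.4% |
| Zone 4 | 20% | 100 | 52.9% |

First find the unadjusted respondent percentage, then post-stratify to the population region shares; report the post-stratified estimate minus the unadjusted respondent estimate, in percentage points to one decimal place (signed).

Naive respondent-only estimate (weights = respondent counts):
  (100/480)×48.6 + (200/480)×45.3 + (80/480)×5.4 + (100/480)×52.9 = 40.9208%
Post-stratified estimate weights by population shares:
  0.62×48.6 + 0.08×45.3 + 0.1×5.4 + 0.2×52.9 = 44.876%
Difference = 44.876 − 40.9208 = 3.9552 pp.

+4.0 percentage points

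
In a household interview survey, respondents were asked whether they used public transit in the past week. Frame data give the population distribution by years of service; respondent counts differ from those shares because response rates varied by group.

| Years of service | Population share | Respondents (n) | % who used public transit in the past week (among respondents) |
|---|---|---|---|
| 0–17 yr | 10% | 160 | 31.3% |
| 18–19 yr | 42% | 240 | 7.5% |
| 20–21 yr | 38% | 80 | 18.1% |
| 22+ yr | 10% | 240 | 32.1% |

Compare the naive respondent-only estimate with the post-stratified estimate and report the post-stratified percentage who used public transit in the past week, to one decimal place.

16.4%

Without adjustment, the pooled respondent share is:
  (160/720)×31.3 + (240/720)×7.5 + (80/720)×18.1 + (240/720)×32.1 = 22.1667%
Post-stratifying to population shares instead:
  0.1×31.3 + 0.42×7.5 + 0.38×18.1 + 0.1×32.1 = 16.368%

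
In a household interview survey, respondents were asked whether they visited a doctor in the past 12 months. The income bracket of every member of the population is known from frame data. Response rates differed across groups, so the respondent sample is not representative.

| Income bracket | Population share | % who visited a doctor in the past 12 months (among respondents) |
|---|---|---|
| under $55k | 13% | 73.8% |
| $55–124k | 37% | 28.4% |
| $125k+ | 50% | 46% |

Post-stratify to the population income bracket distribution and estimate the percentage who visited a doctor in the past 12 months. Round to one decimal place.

Reweight to the known income bracket distribution:
  under $55k: 0.13 × 73.8 = 9.594
  $55–124k: 0.37 × 28.4 = 10.508
  $125k+: 0.5 × 46 = 23
Post-stratified estimate = 43.102 → 43.1%.

43.1%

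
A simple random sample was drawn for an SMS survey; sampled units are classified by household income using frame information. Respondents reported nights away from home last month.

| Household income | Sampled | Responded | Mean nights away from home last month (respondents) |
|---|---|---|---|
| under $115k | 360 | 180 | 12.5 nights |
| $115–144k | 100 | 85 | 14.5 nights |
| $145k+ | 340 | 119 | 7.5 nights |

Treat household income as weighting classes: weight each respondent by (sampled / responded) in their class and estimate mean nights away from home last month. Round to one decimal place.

Class response rates: under $115k 180/360 = 50%, $115–144k 85/100 = 85%, $145k+ 119/340 = 35%.
Weighting each respondent by the inverse class response rate inflates each class back to its sampled size, so the class weight is n_sampled:
  under $115k: 360 × 12.5 = 4500
  $115–144k: 100 × 14.5 = 1450
  $145k+: 340 × 7.5 = 2550
Adjusted estimate = 8500 / 800 = 10.625 → 10.6.

10.6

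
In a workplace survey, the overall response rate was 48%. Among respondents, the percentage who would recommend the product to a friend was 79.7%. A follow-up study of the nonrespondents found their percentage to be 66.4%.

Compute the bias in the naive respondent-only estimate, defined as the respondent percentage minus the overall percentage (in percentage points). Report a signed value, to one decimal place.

Nonresponse fraction = 1 − 0.48 = 0.52.
Bias = (nonresponse fraction) × (respondent percentage − nonrespondent percentage)
     = 0.52 × (79.7 − 66.4) = 0.52 × 13.3 = 6.916.

+6.9 percentage points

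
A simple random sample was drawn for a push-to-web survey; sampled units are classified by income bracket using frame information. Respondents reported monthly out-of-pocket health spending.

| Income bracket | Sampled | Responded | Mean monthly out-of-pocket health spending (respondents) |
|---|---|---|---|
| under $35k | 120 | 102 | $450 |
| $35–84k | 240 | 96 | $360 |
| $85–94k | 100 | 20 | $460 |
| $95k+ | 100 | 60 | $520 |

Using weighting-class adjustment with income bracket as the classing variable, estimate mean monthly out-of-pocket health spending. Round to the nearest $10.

Class response rates: under $35k 102/120 = 85%, $35–84k 96/240 = 40%, $85–94k 20/100 = 20%, $95k+ 60/100 = 60%.
Inverse-response-rate weighting restores each class to its sampled count, so class totals weight by n_sampled:
  under $35k: 120 × 450 = 54,000
  $35–84k: 240 × 360 = 86,400
  $85–94k: 100 × 460 = 46,000
  $95k+: 100 × 520 = 52,000
Adjusted estimate = 238,400 / 560 = 425.714 → $430.

$430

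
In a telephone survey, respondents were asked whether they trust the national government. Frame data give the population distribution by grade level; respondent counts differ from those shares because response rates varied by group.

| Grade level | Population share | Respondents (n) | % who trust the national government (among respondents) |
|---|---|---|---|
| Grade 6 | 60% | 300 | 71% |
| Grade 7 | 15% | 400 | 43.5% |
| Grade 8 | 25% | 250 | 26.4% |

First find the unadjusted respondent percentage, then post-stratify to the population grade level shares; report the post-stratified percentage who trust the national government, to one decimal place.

55.7%

Without adjustment, the pooled respondent share is:
  (300/950)×71 + (400/950)×43.5 + (250/950)×26.4 = 47.6842%
Post-stratifying to population shares instead:
  0.6×71 + 0.15×43.5 + 0.25×26.4 = 55.725%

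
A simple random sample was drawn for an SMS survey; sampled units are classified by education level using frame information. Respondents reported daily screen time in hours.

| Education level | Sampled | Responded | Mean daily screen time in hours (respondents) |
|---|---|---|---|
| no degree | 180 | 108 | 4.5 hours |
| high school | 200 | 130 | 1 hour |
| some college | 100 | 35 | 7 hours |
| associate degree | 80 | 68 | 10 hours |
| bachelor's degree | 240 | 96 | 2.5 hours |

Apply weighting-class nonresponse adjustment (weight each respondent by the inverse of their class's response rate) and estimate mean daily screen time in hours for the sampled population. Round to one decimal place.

Response rates by class: no degree 108/180 = 60%, high school 130/200 = 65%, some college 35/100 = 35%, associate degree 68/80 = 85%, bachelor's degree 96/240 = 40%.
With weight = n_sampled/n_responded per class, the weighted class total is n_sampled:
  no degree: 180 × 4.5 = 810
  high school: 200 × 1 = 200
  some college: 100 × 7 = 700
  associate degree: 80 × 10 = 800
  bachelor's degree: 240 × 2.5 = 600
Adjusted estimate = 3110 / 800 = 3.8875 → 3.9.

3.9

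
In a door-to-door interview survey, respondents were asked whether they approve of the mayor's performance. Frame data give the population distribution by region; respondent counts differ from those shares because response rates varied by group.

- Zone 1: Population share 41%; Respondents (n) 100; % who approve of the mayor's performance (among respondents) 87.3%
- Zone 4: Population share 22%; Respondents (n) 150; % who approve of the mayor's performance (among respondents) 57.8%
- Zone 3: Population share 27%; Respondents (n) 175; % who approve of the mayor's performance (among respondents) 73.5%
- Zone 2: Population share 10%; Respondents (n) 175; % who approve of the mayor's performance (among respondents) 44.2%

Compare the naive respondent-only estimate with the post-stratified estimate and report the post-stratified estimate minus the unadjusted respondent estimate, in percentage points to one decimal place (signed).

+9.4 percentage points

Naive respondent-only estimate (weights = respondent counts):
  (100/600)×87.3 + (150/600)×57.8 + (175/600)×73.5 + (175/600)×44.2 = 63.3292%
Post-stratifying to population shares instead:
  0.41×87.3 + 0.22×57.8 + 0.27×73.5 + 0.1×44.2 = 72.774%
Difference = 72.774 − 63.3292 = 9.4448 pp.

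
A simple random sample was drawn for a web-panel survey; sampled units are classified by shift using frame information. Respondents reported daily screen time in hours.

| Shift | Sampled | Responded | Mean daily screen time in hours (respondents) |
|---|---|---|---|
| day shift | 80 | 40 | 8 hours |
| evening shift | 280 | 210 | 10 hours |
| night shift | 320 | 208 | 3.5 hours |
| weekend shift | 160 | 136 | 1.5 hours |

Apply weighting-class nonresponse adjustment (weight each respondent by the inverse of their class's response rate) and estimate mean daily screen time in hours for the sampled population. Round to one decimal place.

5.7

Response rates by class: day shift 40/80 = 50%, evening shift 210/280 = 75%, night shift 208/320 = 65%, weekend shift 136/160 = 85%.
Weighting each respondent by the inverse class response rate inflates each class back to its sampled size, so the class weight is n_sampled:
  day shift: 80 × 8 = 640
  evening shift: 280 × 10 = 2800
  night shift: 320 × 3.5 = 1120
  weekend shift: 160 × 1.5 = 240
Adjusted estimate = 4800 / 840 = 5.71429 → 5.7.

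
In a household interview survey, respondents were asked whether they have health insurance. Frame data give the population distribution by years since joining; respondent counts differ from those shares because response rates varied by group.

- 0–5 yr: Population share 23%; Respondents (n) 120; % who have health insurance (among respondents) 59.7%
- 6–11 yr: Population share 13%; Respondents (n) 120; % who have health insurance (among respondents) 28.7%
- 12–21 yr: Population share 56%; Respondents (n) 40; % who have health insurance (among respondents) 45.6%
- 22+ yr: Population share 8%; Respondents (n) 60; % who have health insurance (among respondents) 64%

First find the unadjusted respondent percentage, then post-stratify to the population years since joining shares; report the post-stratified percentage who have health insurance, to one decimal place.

Without adjustment, the pooled respondent share is:
  (120/340)×59.7 + (120/340)×28.7 + (40/340)×45.6 + (60/340)×64 = 47.8588%
Reweighting by population years since joining shares:
  0.23×59.7 + 0.13×28.7 + 0.56×45.6 + 0.08×64 = 48.118%

48.1%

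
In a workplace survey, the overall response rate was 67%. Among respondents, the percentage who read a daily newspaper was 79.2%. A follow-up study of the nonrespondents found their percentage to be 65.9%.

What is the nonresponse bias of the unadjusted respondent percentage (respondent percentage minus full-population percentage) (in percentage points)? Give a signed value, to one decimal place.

+4.4 percentage points

Nonresponse fraction = 1 − 0.67 = 0.33.
Bias = (nonresponse fraction) × (respondent percentage − nonrespondent percentage)
     = 0.33 × (79.2 − 65.9) = 0.33 × 13.3 = 4.389.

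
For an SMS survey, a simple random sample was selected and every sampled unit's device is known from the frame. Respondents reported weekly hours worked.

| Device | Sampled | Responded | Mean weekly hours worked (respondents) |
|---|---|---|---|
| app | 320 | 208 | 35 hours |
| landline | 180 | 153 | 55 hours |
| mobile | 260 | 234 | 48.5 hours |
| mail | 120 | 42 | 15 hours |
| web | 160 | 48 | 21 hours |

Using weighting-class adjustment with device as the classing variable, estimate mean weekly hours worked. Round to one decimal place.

Response rates by class: app 208/320 = 65%, landline 153/180 = 85%, mobile 234/260 = 90%, mail 42/120 = 35%, web 48/160 = 30%.
Inverse-response-rate weighting restores each class to its sampled count, so class totals weight by n_sampled:
  app: 320 × 35 = 11,200
  landline: 180 × 55 = 9900
  mobile: 260 × 48.5 = 12,610
  mail: 120 × 15 = 1800
  web: 160 × 21 = 3360
Adjusted estimate = 38,870 / 1,040 = 37.375 → 37.4.

37.4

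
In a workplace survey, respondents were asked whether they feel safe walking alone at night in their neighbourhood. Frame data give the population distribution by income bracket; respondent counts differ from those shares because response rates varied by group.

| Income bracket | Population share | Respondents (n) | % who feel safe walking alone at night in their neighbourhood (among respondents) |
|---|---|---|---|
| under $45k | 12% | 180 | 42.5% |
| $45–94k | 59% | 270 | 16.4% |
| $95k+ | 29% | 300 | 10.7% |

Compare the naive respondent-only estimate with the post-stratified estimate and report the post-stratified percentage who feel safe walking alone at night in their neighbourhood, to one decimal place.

17.9%

Naive respondent-only estimate (weights = respondent counts):
  (180/750)×42.5 + (270/750)×16.4 + (300/750)×10.7 = 20.384%
Post-stratified estimate weights by population shares:
  0.12×42.5 + 0.59×16.4 + 0.29×10.7 = 17.879%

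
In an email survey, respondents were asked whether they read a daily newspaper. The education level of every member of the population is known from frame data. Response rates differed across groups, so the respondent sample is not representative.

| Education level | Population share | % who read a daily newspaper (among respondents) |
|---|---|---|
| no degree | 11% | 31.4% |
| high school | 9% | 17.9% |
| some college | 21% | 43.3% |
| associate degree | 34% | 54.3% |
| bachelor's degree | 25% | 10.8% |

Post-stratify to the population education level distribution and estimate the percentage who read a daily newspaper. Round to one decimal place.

35.3%

Each cell contributes population-share × respondent value:
  no degree: 0.11 × 31.4 = 3.454
  high school: 0.09 × 17.9 = 1.611
  some college: 0.21 × 43.3 = 9.093
  associate degree: 0.34 × 54.3 = 18.462
  bachelor's degree: 0.25 × 10.8 = 2.7
Post-stratified estimate = 35.32 → 35.3%.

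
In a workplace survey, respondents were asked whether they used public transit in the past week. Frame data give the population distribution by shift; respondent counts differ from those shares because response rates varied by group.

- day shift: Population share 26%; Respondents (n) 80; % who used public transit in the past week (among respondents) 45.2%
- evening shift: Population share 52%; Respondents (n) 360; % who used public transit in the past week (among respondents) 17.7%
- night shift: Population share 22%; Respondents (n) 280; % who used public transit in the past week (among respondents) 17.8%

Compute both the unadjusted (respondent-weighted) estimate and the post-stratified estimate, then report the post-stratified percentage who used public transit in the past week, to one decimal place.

24.9%

Without adjustment, the pooled respondent share is:
  (80/720)×45.2 + (360/720)×17.7 + (280/720)×17.8 = 20.7944%
Post-stratified estimate weights by population shares:
  0.26×45.2 + 0.52×17.7 + 0.22×17.8 = 24.872%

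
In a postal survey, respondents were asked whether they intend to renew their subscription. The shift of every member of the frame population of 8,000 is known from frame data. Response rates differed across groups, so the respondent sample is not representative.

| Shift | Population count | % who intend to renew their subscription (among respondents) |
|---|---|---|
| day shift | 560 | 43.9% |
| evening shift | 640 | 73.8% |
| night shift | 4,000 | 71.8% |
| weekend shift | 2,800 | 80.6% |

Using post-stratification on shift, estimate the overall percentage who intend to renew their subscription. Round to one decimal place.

73.1%

Post-stratification weights by population share, not respondent share:
  day shift: (560/8,000) × 43.9 = 3.073
  evening shift: (640/8,000) × 73.8 = 5.904
  night shift: (4,000/8,000) × 71.8 = 35.9
  weekend shift: (2,800/8,000) × 80.6 = 28.21
Post-stratified estimate = 73.087 → 73.1%.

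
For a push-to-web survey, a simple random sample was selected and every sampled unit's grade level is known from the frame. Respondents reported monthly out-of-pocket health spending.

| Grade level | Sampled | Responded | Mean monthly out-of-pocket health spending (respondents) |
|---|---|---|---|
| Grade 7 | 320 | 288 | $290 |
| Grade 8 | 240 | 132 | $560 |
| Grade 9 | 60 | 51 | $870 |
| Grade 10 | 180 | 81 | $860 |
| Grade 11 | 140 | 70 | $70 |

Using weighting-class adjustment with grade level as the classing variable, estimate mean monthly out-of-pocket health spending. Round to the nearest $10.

Class response rates: Grade 7 288/320 = 90%, Grade 8 132/240 = 55%, Grade 9 51/60 = 85%, Grade 10 81/180 = 45%, Grade 11 70/140 = 50%.
Each respondent's weight = sampled/responded in their class; summing within a class gives n_sampled, so:
  Grade 7: 320 × 290 = 92,800
  Grade 8: 240 × 560 = 134,400
  Grade 9: 60 × 870 = 52,200
  Grade 10: 180 × 860 = 154,800
  Grade 11: 140 × 70 = 9800
Adjusted estimate = 444,000 / 940 = 472.34 → $470.

$470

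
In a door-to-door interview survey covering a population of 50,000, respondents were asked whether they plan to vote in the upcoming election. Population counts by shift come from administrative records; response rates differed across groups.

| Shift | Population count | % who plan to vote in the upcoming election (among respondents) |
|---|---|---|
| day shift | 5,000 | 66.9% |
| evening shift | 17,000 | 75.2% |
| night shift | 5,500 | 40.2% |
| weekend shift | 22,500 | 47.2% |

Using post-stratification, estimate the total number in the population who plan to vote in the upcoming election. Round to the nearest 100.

Apply each group's respondent rate to its population count:
  day shift: 5,000 × 66.9% = 3345
  evening shift: 17,000 × 75.2% = 12,784
  night shift: 5,500 × 40.2% = 2211
  weekend shift: 22,500 × 47.2% = 10,620
Estimated total = 28,960 → 29,000.

29,000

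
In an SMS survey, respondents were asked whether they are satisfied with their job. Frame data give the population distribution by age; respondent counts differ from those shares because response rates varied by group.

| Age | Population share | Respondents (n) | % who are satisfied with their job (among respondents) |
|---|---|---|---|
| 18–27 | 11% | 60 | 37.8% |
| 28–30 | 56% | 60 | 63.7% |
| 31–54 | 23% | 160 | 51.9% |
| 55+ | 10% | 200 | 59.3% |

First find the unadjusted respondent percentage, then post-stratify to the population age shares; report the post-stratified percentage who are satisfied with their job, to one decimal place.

Without adjustment, the pooled respondent share is:
  (60/480)×37.8 + (60/480)×63.7 + (160/480)×51.9 + (200/480)×59.3 = 54.6958%
Reweighting by population age shares:
  0.11×37.8 + 0.56×63.7 + 0.23×51.9 + 0.1×59.3 = 57.697%

57.7%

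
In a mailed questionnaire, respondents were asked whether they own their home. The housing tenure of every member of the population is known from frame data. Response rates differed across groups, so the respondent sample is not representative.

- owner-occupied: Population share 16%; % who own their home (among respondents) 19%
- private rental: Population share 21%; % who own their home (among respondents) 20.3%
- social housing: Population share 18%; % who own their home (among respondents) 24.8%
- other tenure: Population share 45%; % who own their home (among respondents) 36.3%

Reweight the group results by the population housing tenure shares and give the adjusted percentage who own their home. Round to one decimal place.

28.1%

Reweight to the known housing tenure distribution:
  owner-occupied: 0.16 × 19 = 3.04
  private rental: 0.21 × 20.3 = 4.263
  social housing: 0.18 × 24.8 = 4.464
  other tenure: 0.45 × 36.3 = 16.335
Post-stratified estimate = 28.102 → 28.1%.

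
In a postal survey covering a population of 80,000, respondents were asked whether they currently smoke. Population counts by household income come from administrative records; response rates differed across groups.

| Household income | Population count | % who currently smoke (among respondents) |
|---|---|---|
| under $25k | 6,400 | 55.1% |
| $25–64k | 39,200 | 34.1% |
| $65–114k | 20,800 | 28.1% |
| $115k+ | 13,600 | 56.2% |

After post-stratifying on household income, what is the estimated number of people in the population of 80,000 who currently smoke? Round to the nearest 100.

30,400

Estimated count per cell = population count × respondent percentage:
  under $25k: 6,400 × 55.1% = 3526.4
  $25–64k: 39,200 × 34.1% = 13367.2
  $65–114k: 20,800 × 28.1% = 5844.8
  $115k+: 13,600 × 56.2% = 7643.2
Estimated total = 30381.6 → 30,400.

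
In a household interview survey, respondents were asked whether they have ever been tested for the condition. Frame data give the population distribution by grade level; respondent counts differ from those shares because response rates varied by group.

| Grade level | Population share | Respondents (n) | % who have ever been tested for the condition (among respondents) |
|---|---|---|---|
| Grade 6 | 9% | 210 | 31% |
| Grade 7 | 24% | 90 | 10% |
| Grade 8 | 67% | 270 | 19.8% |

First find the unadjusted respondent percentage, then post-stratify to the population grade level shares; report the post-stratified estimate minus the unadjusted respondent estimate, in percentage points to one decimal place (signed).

Without adjustment, the pooled respondent share is:
  (210/570)×31 + (90/570)×10 + (270/570)×19.8 = 22.3789%
Reweighting by population grade level shares:
  0.09×31 + 0.24×10 + 0.67×19.8 = 18.456%
Difference = 18.456 − 22.3789 = -3.9229 pp.

-3.9 percentage points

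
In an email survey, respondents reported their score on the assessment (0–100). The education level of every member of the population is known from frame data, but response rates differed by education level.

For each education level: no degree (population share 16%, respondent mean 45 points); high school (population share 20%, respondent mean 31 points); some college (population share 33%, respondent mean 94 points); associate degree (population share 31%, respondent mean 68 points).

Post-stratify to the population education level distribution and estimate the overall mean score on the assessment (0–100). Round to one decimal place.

Weight each group's respondent value by its population share:
  no degree: 0.16 × 45 = 7.2
  high school: 0.2 × 31 = 6.2
  some college: 0.33 × 94 = 31.02
  associate degree: 0.31 × 68 = 21.08
Post-stratified estimate = 65.5 → 65.5.

65.5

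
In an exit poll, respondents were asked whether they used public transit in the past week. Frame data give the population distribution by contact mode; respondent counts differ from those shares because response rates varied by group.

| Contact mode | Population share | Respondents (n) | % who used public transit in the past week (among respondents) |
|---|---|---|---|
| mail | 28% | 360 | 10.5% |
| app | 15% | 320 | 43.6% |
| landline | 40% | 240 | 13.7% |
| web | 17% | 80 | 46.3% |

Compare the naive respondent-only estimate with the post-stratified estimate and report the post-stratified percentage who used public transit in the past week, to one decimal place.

Naive respondent-only estimate (weights = respondent counts):
  (360/1000)×10.5 + (320/1000)×43.6 + (240/1000)×13.7 + (80/1000)×46.3 = 24.724%
Post-stratified estimate weights by population shares:
  0.28×10.5 + 0.15×43.6 + 0.4×13.7 + 0.17×46.3 = 22.831%

22.8%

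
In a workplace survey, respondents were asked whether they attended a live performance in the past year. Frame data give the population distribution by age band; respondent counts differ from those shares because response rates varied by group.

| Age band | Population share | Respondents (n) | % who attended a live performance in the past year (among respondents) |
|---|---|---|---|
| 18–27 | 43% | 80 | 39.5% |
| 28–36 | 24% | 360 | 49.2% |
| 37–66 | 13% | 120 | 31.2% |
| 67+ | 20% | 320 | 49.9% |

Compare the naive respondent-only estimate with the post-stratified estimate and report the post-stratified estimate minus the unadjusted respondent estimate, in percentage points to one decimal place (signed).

Naive respondent-only estimate (weights = respondent counts):
  (80/880)×39.5 + (360/880)×49.2 + (120/880)×31.2 + (320/880)×49.9 = 46.1182%
Post-stratified estimate weights by population shares:
  0.43×39.5 + 0.24×49.2 + 0.13×31.2 + 0.2×49.9 = 42.829%
Difference = 42.829 − 46.1182 = -3.2892 pp.

-3.3 percentage points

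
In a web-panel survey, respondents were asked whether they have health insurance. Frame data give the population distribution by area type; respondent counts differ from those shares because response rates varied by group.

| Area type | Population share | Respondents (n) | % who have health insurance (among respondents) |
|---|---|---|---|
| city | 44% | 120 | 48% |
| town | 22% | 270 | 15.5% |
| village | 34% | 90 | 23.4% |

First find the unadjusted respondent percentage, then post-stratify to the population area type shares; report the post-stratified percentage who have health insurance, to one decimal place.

32.5%

Naive respondent-only estimate (weights = respondent counts):
  (120/480)×48 + (270/480)×15.5 + (90/480)×23.4 = 25.1062%
Post-stratified estimate weights by population shares:
  0.44×48 + 0.22×15.5 + 0.34×23.4 = 32.486%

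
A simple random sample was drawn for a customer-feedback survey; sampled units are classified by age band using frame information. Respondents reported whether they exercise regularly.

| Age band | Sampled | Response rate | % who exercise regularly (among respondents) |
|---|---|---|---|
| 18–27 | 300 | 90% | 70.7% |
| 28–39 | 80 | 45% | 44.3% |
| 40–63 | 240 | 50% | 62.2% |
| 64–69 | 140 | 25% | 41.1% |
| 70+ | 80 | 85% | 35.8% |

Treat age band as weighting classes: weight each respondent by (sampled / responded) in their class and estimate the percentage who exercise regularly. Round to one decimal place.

Inverse-response-rate weighting restores each class to its sampled count, so class totals weight by n_sampled:
  18–27: 300 × 70.7 = 21,210
  28–39: 80 × 44.3 = 3544
  40–63: 240 × 62.2 = 14,928
  64–69: 140 × 41.1 = 5754
  70+: 80 × 35.8 = 2864
Adjusted estimate = 48,300 / 840 = 57.5 → 57.5%.

57.5%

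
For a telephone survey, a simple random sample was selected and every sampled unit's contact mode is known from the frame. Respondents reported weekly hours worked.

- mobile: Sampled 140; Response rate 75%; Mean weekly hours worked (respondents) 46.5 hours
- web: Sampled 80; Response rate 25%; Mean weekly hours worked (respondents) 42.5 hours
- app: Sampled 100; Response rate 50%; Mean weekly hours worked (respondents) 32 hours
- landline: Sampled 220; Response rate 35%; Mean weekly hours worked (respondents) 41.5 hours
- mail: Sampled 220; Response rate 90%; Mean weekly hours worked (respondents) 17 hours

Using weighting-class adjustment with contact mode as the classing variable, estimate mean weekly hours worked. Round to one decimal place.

Inverse-response-rate weighting restores each class to its sampled count, so class totals weight by n_sampled:
  mobile: 140 × 46.5 = 6510
  web: 80 × 42.5 = 3400
  app: 100 × 32 = 3200
  landline: 220 × 41.5 = 9130
  mail: 220 × 17 = 3740
Adjusted estimate = 25,980 / 760 = 34.1842 → 34.2.

34.2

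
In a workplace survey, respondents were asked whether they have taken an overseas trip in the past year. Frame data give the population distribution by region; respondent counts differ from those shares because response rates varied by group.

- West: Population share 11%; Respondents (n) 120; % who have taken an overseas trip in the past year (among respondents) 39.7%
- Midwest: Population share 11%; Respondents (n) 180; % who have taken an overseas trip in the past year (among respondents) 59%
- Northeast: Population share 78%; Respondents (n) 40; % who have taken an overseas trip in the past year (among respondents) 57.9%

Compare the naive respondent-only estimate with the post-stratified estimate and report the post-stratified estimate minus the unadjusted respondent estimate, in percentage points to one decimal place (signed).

Unadjusted (pooled respondent) estimate weights by respondent counts:
  (120/340)×39.7 + (180/340)×59 + (40/340)×57.9 = 52.0588%
Post-stratified estimate weights by population shares:
  0.11×39.7 + 0.11×59 + 0.78×57.9 = 56.019%
Difference = 56.019 − 52.0588 = 3.9602 pp.

+4.0 percentage points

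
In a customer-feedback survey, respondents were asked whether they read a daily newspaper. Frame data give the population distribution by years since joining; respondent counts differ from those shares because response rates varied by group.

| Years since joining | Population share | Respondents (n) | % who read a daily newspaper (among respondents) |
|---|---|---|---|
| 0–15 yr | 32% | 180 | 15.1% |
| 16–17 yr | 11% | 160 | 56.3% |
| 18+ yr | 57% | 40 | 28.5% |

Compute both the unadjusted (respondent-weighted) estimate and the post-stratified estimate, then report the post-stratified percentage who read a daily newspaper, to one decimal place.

Without adjustment, the pooled respondent share is:
  (180/380)×15.1 + (160/380)×56.3 + (40/380)×28.5 = 33.8579%
Post-stratified estimate weights by population shares:
  0.32×15.1 + 0.11×56.3 + 0.57×28.5 = 27.27%

27.3%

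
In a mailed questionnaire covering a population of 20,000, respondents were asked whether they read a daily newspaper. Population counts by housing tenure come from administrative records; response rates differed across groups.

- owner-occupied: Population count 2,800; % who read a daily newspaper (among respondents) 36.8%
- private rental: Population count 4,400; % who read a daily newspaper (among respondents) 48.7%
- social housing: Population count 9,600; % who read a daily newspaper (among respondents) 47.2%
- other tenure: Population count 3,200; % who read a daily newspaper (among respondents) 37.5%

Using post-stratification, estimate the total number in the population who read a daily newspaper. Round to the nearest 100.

8,900

Each cell contributes its population count × the respondent rate:
  owner-occupied: 2,800 × 36.8% = 1030.4
  private rental: 4,400 × 48.7% = 2142.8
  social housing: 9,600 × 47.2% = 4531.2
  other tenure: 3,200 × 37.5% = 1200
Estimated total = 8904.4 → 8,900.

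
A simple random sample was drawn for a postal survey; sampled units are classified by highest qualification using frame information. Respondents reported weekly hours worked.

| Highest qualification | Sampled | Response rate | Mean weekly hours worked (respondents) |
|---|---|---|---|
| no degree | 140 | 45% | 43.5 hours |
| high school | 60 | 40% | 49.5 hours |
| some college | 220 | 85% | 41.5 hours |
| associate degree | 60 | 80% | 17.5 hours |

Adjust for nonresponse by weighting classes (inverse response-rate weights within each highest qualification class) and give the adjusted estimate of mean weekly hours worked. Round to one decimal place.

40.1

Weighting each respondent by the inverse class response rate inflates each class back to its sampled size, so the class weight is n_sampled:
  no degree: 140 × 43.5 = 6090
  high school: 60 × 49.5 = 2970
  some college: 220 × 41.5 = 9130
  associate degree: 60 × 17.5 = 1050
Adjusted estimate = 19,240 / 480 = 40.0833 → 40.1.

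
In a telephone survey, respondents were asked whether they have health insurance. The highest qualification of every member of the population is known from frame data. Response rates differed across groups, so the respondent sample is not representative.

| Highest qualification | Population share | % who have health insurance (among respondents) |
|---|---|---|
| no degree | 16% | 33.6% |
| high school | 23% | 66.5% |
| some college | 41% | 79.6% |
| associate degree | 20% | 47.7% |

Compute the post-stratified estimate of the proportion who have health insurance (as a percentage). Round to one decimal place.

Weight each group's respondent value by its population share:
  no degree: 0.16 × 33.6 = 5.376
  high school: 0.23 × 66.5 = 15.295
  some college: 0.41 × 79.6 = 32.636
  associate degree: 0.2 × 47.7 = 9.54
Post-stratified estimate = 62.847 → 62.8%.

62.8%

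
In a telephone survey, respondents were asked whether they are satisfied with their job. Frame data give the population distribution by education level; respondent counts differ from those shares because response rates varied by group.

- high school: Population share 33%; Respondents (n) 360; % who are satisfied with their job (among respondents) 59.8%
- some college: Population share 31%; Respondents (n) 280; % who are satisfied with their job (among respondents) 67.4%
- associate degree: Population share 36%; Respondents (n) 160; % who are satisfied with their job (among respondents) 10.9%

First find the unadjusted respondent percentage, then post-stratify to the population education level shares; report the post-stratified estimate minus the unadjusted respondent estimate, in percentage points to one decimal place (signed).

-8.1 percentage points

Unadjusted (pooled respondent) estimate weights by respondent counts:
  (360/800)×59.8 + (280/800)×67.4 + (160/800)×10.9 = 52.68%
Reweighting by population education level shares:
  0.33×59.8 + 0.31×67.4 + 0.36×10.9 = 44.552%
Difference = 44.552 − 52.68 = -8.128 pp.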